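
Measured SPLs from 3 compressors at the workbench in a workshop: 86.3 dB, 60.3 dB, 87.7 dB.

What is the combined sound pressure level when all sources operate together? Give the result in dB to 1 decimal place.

Converting to relative power and adding: 10^(86.3/10) + 10^(60.3/10) + 10^(87.7/10) = 1.016e+09.
Combined level = 10 log₁₀(1.016e+09) = 90.1 dB.

90.1 dB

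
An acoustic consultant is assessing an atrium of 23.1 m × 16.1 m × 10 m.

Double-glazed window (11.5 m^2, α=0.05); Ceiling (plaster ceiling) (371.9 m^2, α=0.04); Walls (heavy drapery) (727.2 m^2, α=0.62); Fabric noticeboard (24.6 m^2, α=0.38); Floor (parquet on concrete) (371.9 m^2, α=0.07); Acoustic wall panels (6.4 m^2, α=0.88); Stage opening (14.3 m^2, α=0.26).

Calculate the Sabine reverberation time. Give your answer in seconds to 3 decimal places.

1.172 sec

Summing Sᵢαᵢ: 0.575 + 14.876 + 450.864 + 9.348 + 26.033 + 5.632 + 3.718 → A = 511.046 sabins.
Room volume: 3719.1 m³.
T = 0.161 V/A = 0.161·3719.1/511.046 = 1.172 s.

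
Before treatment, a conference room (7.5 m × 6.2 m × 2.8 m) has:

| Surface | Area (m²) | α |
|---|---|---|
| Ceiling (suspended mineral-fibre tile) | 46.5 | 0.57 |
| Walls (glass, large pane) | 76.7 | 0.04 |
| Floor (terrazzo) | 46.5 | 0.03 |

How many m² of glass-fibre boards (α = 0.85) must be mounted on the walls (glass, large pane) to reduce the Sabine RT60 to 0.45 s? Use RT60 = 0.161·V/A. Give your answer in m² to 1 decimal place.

Summing Sᵢαᵢ: 26.505 + 3.068 + 1.395 → A₁ = 30.968 sabins.
V = 130.2 m³. Target absorption A₂ = 0.161 × 130.2 / 0.45 = 46.583 sabins.
Absorption to add: 46.583 − 30.968 = 15.615 sabins.
Net gain per m²: Δα = 0.85 − 0.04 = 0.81.
Panel area = 15.615 / 0.81 = 19.3 m².

19.3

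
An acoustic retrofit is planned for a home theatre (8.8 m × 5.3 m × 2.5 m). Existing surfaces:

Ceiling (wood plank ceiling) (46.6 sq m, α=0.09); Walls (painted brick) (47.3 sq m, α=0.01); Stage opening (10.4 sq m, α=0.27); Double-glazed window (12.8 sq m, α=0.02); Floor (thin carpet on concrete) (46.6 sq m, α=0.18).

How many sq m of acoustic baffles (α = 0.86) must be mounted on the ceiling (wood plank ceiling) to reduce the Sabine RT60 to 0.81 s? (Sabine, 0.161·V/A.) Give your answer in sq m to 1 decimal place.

9.2

A₁ = Σ Sᵢαᵢ = 46.6*0.09 + 47.3*0.01 + 10.4*0.27 + 12.8*0.02 + 46.6*0.18 = 16.119 sabins.
V = 116.6 m³. Target absorption A₂ = 0.161 × 116.6 / 0.81 = 23.176 sabins.
ΔA needed = 23.176 − 16.119 = 7.057 sabins.
Each sq m of panel replacing the ceiling (wood plank ceiling) adds (0.86 − 0.09) = 0.77 sabins.
Panel area = 7.057 / 0.77 = 9.2 sq m.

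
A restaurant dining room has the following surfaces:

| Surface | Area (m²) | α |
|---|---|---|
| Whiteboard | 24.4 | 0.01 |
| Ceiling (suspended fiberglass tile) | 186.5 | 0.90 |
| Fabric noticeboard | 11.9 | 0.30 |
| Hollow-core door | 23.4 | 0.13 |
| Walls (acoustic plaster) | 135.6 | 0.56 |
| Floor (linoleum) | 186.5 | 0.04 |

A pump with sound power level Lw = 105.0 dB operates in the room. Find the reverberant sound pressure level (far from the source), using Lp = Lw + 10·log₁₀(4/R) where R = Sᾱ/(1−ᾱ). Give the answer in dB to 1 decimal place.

Σ(Sᵢαᵢ) = 24.4×0.01 + 186.5×0.90 + 11.9×0.30 + 23.4×0.13 + 135.6×0.56 + 186.5×0.04 = 258.102; total area S = 568.3 m².
ᾱ = 0.4542, so room constant R = A/(1−ᾱ) = 472.888 m².
Lp = 105.0 + 10·log₁₀(4/472.888) = 105.0 + (-20.73) = 84.3 dB.

84.3 dB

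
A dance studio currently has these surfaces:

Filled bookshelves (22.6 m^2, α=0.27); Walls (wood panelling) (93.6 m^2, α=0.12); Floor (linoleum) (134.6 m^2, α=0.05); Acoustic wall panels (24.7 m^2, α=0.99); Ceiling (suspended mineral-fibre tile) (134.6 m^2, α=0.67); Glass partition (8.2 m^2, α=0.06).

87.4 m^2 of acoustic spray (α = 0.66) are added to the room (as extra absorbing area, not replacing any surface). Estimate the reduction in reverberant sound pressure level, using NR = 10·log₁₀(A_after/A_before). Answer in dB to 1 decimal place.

1.5 dB

Summing Sᵢαᵢ: 6.102 + 11.232 + 6.730 + 24.453 + 90.182 + 0.492 → A_before = 139.191 sabins.
Treatment contributes 87.4·0.66 = 57.684 sabins.
A_after = 139.191 + 57.684 = 196.875 sabins.
NR = 10·log₁₀(196.875/139.191) = 1.5 dB.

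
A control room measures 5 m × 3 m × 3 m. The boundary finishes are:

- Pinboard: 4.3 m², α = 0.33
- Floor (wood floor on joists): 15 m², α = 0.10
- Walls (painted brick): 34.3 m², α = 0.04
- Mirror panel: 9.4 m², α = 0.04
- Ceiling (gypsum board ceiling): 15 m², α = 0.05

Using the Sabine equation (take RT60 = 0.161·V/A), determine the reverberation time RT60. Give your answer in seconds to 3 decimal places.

1.337 s

A = Σ Sᵢαᵢ = 4.3·0.33 + 15·0.10 + 34.3·0.04 + 9.4·0.04 + 15·0.05 = 5.417 sabins.
V = 5·3·3 = 45 m³.
Sabine: RT60 = 0.161 × 45 / 5.417 = 1.337 s.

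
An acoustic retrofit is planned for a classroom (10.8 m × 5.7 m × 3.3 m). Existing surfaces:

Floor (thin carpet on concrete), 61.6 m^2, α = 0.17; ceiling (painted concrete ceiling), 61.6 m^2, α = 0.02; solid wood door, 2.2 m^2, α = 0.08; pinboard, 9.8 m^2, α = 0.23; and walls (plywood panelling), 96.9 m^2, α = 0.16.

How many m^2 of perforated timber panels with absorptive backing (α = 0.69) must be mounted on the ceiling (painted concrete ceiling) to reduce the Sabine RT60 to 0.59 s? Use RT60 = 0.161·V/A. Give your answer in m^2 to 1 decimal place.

38.5

A₁ = Σ Sᵢαᵢ = 61.6·0.17 + 61.6·0.02 + 2.2·0.08 + 9.8·0.23 + 96.9·0.16 = 29.638 sabins.
V = 203.148 m³. Target absorption A₂ = 0.161 × 203.148 / 0.59 = 55.435 sabins.
Absorption to add: 55.435 − 29.638 = 25.797 sabins.
Net gain per m^2: Δα = 0.69 − 0.02 = 0.67.
Area = ΔA/Δα = 25.797/0.67 = 38.5 m^2.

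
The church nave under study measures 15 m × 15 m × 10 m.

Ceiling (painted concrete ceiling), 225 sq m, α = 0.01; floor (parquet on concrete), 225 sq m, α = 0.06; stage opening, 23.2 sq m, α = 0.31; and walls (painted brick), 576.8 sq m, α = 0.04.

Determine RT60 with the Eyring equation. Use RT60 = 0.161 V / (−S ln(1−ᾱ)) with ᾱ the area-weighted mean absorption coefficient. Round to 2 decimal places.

Total surface area S = 225 + 225 + 23.2 + 576.8 = 1050.0 sq m.
Absorption A = 225×0.01 + 225×0.06 + 23.2×0.31 + 576.8×0.04 = 46.014 sabins.
Mean coefficient ᾱ = A/S = 0.0438.
−S·ln(1−ᾱ) = −1050.0 × ln(1 − 0.0438) = 47.028.
V = 15 × 15 × 10 = 2250 m³.
T = 0.161·V/[−S·ln(1−ᾱ)] = 0.161·2250/47.028 = 7.70 s.

7.70 s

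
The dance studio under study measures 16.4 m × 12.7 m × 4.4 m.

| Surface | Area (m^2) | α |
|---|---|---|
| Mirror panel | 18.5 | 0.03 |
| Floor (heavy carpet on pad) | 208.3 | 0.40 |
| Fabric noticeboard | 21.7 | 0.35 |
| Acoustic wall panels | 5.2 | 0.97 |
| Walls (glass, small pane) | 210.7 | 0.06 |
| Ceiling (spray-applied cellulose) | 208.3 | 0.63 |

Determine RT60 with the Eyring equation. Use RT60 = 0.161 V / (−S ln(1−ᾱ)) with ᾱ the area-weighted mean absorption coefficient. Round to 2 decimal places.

Total surface area S = 18.5 + 208.3 + 21.7 + 5.2 + 210.7 + 208.3 = 672.7 m^2.
Σ(Sᵢαᵢ) = 18.5·0.03 + 208.3·0.40 + 21.7·0.35 + 5.2·0.97 + 210.7·0.06 + 208.3·0.63 = 240.385.
Mean coefficient ᾱ = A/S = 0.3573.
−S·ln(1−ᾱ) = −672.7 × ln(1 − 0.3573) = 297.385.
V = 16.4 × 12.7 × 4.4 = 916.432 m³.
T = 0.161·V/[−S·ln(1−ᾱ)] = 0.161·916.432/297.385 = 0.50 s.

0.50 sec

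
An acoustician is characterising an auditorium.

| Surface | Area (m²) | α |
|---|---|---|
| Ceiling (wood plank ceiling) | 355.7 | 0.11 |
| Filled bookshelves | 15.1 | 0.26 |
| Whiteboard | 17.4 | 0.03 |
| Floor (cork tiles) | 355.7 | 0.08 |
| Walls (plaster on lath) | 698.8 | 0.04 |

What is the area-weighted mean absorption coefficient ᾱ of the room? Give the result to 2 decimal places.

Total surface area S = 1442.7 m².
A = 355.7*0.11 + 15.1*0.26 + 17.4*0.03 + 355.7*0.08 + 698.8*0.04 = 99.983 sabins.
ᾱ = 99.983 / 1442.7 = 0.07.

0.07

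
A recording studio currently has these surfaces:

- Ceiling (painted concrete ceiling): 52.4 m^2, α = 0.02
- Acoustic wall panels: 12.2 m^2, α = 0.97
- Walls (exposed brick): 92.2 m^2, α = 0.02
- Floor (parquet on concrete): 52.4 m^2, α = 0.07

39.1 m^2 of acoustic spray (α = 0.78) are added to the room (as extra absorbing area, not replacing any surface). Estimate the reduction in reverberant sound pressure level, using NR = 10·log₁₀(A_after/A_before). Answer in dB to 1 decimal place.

4.2 dB

A_before = Σ Sᵢαᵢ = 52.4×0.02 + 12.2×0.97 + 92.2×0.02 + 52.4×0.07 = 18.394 sabins.
Treatment contributes 39.1·0.78 = 30.498 sabins.
New total A_after = 48.892 sabins.
Reduction = 10 log₁₀(A_after/A_before) = 10 log₁₀(2.6580) = 4.2 dB.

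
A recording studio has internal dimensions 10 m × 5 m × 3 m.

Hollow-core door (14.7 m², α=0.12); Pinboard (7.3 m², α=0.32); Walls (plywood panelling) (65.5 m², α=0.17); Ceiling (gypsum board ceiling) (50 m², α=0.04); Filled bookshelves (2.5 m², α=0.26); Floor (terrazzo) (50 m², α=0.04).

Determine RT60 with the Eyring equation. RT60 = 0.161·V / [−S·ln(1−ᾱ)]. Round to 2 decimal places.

1.15 sec

Total surface area S = 14.7 + 7.3 + 65.5 + 50 + 2.5 + 50 = 190.0 m².
Σ(Sᵢαᵢ) = 14.7·0.12 + 7.3·0.32 + 65.5·0.17 + 50·0.04 + 2.5·0.26 + 50·0.04 = 19.885.
Mean coefficient ᾱ = A/S = 0.1047.
Eyring denominator: −S ln(1−ᾱ) = 21.013.
V = 10 × 5 × 3 = 150 m³.
T = 0.161·V/[−S·ln(1−ᾱ)] = 0.161·150/21.013 = 1.15 s.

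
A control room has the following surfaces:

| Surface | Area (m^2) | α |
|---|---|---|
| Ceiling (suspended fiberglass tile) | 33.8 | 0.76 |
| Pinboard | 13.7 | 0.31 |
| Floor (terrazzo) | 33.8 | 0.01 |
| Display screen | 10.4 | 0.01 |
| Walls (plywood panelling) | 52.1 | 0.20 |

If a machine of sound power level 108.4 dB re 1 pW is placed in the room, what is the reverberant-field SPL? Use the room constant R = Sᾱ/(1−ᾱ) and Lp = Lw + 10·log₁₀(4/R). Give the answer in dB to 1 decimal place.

A = 40.797 sabins; S = 143.8 m^2.
ᾱ = 40.797/143.8 = 0.2837; R = Sᾱ/(1−ᾱ) = 40.797/(1−0.2837) = 56.955 m^2.
Lp = Lw + 10 log₁₀(4/R) = 108.4 -11.53 = 96.9 dB.

96.9 dB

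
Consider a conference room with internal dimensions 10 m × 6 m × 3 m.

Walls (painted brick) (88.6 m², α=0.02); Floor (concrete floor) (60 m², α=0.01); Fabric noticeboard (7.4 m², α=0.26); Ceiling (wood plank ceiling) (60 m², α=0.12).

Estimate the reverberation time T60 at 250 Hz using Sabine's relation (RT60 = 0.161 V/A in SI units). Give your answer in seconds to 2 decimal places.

A = Σ Sᵢαᵢ = 88.6*0.02 + 60*0.01 + 7.4*0.26 + 60*0.12 = 11.496 sabins.
Volume V = 10 × 6 × 3 = 180 m³.
T = 0.161 V/A = 0.161·180/11.496 = 2.52 s.

2.52 sec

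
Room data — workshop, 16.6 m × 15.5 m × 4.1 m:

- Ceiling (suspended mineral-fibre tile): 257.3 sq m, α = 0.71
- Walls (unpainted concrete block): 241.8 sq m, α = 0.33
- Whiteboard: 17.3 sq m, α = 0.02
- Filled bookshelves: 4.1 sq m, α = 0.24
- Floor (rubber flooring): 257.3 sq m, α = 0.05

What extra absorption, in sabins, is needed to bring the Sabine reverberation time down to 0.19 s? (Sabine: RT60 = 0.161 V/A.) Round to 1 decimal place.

617.2 sabins

Summing Sᵢαᵢ: 182.683 + 79.794 + 0.346 + 0.984 + 12.865 → A₁ = 276.672 sabins.
For T = 0.19 s, need A₂ = 0.161·V/T = 0.161·1054.93/0.19 = 893.914 sabins.
Additional absorption ΔA = 893.914 − 276.672 = 617.2 sabins.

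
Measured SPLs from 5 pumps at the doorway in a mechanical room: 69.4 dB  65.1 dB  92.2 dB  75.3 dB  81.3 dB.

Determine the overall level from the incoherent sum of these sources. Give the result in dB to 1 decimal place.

Converting to relative power and adding: 10^(69.4/10) + 10^(65.1/10) + 10^(92.2/10) + 10^(75.3/10) + 10^(81.3/10) = 1.84e+09.
Combined level = 10 log₁₀(1.84e+09) = 92.6 dB.

92.6 dB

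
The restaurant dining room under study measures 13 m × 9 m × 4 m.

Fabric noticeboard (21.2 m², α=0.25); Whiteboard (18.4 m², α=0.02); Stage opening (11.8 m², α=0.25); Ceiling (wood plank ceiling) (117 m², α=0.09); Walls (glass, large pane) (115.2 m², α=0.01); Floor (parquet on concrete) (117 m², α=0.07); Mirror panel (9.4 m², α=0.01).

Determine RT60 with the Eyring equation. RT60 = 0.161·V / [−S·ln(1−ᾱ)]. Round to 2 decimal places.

2.54 sec

Total surface area S = 21.2 + 18.4 + 11.8 + 117 + 115.2 + 117 + 9.4 = 410.0 m².
Absorption A = 21.2·0.25 + 18.4·0.02 + 11.8·0.25 + 117·0.09 + 115.2·0.01 + 117·0.07 + 9.4·0.01 = 28.584 sabins.
Mean coefficient ᾱ = A/S = 0.0697.
−S·ln(1−ᾱ) = −410.0 × ln(1 − 0.0697) = 29.622.
V = 13 × 9 × 4 = 468 m³.
RT60 = 0.161 × 468 / 29.622 = 2.54 s.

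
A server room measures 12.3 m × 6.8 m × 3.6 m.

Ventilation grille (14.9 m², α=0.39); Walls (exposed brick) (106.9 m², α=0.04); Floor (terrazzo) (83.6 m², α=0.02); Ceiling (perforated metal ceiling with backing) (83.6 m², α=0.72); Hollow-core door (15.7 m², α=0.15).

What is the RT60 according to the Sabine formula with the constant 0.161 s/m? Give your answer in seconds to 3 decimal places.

A = Σ Sᵢαᵢ = 14.9*0.39 + 106.9*0.04 + 83.6*0.02 + 83.6*0.72 + 15.7*0.15 = 74.306 sabins.
V = 12.3·6.8·3.6 = 301.104 m³.
Sabine: RT60 = 0.161 × 301.104 / 74.306 = 0.652 s.

0.652 s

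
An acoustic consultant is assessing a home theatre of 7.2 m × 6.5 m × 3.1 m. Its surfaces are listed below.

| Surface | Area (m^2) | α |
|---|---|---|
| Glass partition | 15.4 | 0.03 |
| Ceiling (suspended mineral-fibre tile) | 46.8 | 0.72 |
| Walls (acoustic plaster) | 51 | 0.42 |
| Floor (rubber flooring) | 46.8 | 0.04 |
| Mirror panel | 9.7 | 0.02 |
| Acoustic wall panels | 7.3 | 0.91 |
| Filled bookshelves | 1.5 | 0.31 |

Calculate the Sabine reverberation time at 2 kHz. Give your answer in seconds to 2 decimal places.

Equivalent absorption area: A = 15.4·0.03 + 46.8·0.72 + 51·0.42 + 46.8·0.04 + 9.7·0.02 + 7.3·0.91 + 1.5·0.31 = 64.752 m^2.
Room volume: 145.08 m³.
RT60 = 0.161 · V / A = 0.161 × 145.08 / 64.752 = 0.36 s.

0.36 s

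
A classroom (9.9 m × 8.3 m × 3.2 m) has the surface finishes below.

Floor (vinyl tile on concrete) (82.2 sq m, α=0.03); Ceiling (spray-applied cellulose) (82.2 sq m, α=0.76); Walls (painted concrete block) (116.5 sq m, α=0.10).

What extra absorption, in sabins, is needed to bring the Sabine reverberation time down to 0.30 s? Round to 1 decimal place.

64.5 sabins

A₁ = Σ Sᵢαᵢ = 82.2*0.03 + 82.2*0.76 + 116.5*0.10 = 76.588 sabins.
Target A₂ = 0.161·262.944/0.30 = 141.113 sabins (V = 262.944 m³).
Shortfall: 141.113 − 76.588 = 64.5 sabins.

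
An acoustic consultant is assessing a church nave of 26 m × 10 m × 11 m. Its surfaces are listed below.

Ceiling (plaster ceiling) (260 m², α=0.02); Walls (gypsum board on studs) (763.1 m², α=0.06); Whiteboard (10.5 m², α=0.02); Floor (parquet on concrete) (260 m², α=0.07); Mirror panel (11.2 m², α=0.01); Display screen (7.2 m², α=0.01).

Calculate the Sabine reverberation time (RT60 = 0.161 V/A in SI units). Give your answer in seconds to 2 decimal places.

6.62 sec

Summing Sᵢαᵢ: 5.200 + 45.786 + 0.210 + 18.200 + 0.112 + 0.072 → A = 69.580 sabins.
Volume V = 26 × 10 × 11 = 2860 m³.
T = 0.161 V/A = 0.161·2860/69.580 = 6.62 s.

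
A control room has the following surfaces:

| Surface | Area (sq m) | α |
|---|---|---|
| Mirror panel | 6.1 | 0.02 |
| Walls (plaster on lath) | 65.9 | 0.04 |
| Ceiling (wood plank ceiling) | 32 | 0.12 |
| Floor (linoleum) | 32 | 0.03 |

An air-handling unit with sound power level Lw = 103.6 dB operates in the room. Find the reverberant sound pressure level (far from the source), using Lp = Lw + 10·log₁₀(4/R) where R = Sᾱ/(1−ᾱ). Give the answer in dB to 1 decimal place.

100.6 dB

Σ(Sᵢαᵢ) = 6.1×0.02 + 65.9×0.04 + 32×0.12 + 32×0.03 = 7.558; total area S = 136.0 sq m.
ᾱ = 7.558/136.0 = 0.0556; R = Sᾱ/(1−ᾱ) = 7.558/(1−0.0556) = 8.003 sq m.
Lp = 103.6 + 10·log₁₀(4/8.003) = 103.6 + (-3.01) = 100.6 dB.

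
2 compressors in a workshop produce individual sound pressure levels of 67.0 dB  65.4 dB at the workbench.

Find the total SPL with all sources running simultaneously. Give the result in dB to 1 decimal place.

Converting to relative power and adding: 10^(67.0/10) + 10^(65.4/10) = 8.479e+06.
L_total = 10·log₁₀(8.479e+06) = 69.3 dB.

69.3 dB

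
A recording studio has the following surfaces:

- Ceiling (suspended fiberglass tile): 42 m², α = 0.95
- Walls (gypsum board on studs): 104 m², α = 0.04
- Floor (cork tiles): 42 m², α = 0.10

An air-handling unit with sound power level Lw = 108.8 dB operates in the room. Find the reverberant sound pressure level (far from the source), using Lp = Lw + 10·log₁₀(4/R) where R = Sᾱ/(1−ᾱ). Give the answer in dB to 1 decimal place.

Σ(Sᵢαᵢ) = 42×0.95 + 104×0.04 + 42×0.10 = 48.260; total area S = 188.0 m².
ᾱ = 48.260/188.0 = 0.2567; R = Sᾱ/(1−ᾱ) = 48.260/(1−0.2567) = 64.927 m².
Lp = 108.8 + 10·log₁₀(4/64.927) = 108.8 + (-12.10) = 96.7 dB.

96.7 dB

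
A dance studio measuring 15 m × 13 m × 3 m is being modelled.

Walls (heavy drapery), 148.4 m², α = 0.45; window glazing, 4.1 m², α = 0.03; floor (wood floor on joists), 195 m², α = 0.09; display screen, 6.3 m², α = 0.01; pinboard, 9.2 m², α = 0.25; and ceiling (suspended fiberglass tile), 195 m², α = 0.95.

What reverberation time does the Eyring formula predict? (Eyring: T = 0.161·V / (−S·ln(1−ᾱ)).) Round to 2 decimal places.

0.25 seconds

Total surface area S = 148.4 + 4.1 + 195 + 6.3 + 9.2 + 195 = 558.0 m².
Absorption A = 148.4·0.45 + 4.1·0.03 + 195·0.09 + 6.3·0.01 + 9.2·0.25 + 195·0.95 = 272.066 sabins.
ᾱ = 272.066 / 558.0 = 0.4876.
−S·ln(1−ᾱ) = −558.0 × ln(1 − 0.4876) = 373.107.
V = 15 × 13 × 3 = 585 m³.
RT60 = 0.161 × 585 / 373.107 = 0.25 s.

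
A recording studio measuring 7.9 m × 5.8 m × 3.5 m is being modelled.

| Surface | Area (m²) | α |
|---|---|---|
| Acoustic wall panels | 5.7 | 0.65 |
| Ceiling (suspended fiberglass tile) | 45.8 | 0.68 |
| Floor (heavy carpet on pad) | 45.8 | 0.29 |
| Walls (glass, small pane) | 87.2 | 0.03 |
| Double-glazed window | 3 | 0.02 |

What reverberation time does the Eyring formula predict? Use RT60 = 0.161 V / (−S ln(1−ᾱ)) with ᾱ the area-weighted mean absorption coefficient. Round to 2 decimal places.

0.44 s

S = Σ Sᵢ = 187.5 m².
Σ(Sᵢαᵢ) = 5.7×0.65 + 45.8×0.68 + 45.8×0.29 + 87.2×0.03 + 3×0.02 = 50.807.
Mean coefficient ᾱ = A/S = 0.2710.
−S·ln(1−ᾱ) = −187.5 × ln(1 − 0.2710) = 59.265.
V = 7.9 × 5.8 × 3.5 = 160.37 m³.
RT60 = 0.161 × 160.37 / 59.265 = 0.44 s.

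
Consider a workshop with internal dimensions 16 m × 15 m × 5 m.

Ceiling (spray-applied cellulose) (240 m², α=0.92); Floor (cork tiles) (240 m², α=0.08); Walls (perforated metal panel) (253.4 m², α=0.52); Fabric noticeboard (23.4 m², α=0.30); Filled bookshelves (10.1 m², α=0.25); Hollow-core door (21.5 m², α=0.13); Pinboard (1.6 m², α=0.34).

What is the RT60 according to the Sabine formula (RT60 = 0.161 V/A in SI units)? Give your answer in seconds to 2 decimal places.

0.50 s

Equivalent absorption area: A = 240·0.92 + 240·0.08 + 253.4·0.52 + 23.4·0.30 + 10.1·0.25 + 21.5·0.13 + 1.6·0.34 = 384.652 m².
Volume V = 16 × 15 × 5 = 1200 m³.
T = 0.161 V/A = 0.161·1200/384.652 = 0.50 s.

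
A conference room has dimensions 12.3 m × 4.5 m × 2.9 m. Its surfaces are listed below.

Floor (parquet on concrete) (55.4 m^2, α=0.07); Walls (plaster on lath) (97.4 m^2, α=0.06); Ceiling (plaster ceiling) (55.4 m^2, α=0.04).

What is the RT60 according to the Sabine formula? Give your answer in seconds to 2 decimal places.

A = Σ Sᵢαᵢ = 55.4·0.07 + 97.4·0.06 + 55.4·0.04 = 11.938 sabins.
Room volume: 160.515 m³.
Sabine: RT60 = 0.161 × 160.515 / 11.938 = 2.16 s.

2.16 s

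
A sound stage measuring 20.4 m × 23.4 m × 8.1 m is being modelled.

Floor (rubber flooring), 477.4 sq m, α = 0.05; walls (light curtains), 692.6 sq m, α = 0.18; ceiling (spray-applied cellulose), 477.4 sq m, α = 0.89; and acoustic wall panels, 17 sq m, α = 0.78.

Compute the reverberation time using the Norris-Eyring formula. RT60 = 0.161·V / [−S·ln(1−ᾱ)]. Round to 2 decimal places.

0.86 seconds

Total surface area S = 477.4 + 692.6 + 477.4 + 17 = 1664.4 sq m.
Σ(Sᵢαᵢ) = 477.4×0.05 + 692.6×0.18 + 477.4×0.89 + 17×0.78 = 586.684.
ᾱ = 586.684 / 1664.4 = 0.3525.
−S·ln(1−ᾱ) = −1664.4 × ln(1 − 0.3525) = 723.409.
V = 20.4 × 23.4 × 8.1 = 3866.616 m³.
T = 0.161·V/[−S·ln(1−ᾱ)] = 0.161·3866.616/723.409 = 0.86 s.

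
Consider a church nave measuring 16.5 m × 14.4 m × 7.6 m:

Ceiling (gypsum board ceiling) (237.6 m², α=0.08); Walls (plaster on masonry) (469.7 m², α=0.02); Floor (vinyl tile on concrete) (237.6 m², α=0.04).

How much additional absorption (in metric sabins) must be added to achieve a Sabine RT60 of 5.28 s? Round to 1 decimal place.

Equivalent absorption area: A₁ = 237.6·0.08 + 469.7·0.02 + 237.6·0.04 = 37.906 m².
For T = 5.28 s, need A₂ = 0.161·V/T = 0.161·1805.76/5.28 = 55.062 sabins.
ΔA = A₂ − A₁ = 55.062 − 37.906 = 17.2 sabins.

17.2 sabins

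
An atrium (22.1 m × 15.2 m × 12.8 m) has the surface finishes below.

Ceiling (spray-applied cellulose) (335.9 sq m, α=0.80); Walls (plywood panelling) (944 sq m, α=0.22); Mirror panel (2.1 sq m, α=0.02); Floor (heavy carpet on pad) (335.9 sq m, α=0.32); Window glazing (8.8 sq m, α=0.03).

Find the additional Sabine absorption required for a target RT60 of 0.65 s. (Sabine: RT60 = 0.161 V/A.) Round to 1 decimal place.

480.8 sabins

Equivalent absorption area: A₁ = 335.9*0.80 + 944*0.22 + 2.1*0.02 + 335.9*0.32 + 8.8*0.03 = 584.194 sq m.
V = 4299.776 m³. Required absorption A₂ = 0.161 × 4299.776 / 0.65 = 1065.021 sabins.
Shortfall: 1065.021 − 584.194 = 480.8 sabins.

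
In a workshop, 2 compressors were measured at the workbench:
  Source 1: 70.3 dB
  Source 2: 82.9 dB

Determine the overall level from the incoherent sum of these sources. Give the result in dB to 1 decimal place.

83.1 dB

Converting to relative power and adding: 10^(70.3/10) + 10^(82.9/10) = 2.057e+08.
Combined level = 10 log₁₀(2.057e+08) = 83.1 dB.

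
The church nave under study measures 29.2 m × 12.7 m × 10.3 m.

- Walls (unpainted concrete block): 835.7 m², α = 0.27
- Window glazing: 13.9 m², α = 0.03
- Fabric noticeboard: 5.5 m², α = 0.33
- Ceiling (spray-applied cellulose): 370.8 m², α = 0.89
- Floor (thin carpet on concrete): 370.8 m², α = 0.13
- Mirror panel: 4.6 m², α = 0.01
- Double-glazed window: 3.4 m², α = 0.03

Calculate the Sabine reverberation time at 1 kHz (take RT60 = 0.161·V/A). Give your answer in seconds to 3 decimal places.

1.014 seconds

A = Σ Sᵢαᵢ = 835.7·0.27 + 13.9·0.03 + 5.5·0.33 + 370.8·0.89 + 370.8·0.13 + 4.6·0.01 + 3.4·0.03 = 606.235 sabins.
Room volume: 3819.652 m³.
RT60 = 0.161 · V / A = 0.161 × 3819.652 / 606.235 = 1.014 s.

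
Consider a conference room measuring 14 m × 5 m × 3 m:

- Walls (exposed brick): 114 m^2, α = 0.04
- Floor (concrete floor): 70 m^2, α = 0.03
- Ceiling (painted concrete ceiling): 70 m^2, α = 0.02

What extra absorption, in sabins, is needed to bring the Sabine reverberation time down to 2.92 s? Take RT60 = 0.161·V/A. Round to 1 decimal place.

3.5 sabins

Total absorption A₁ = 114·0.04 + 70·0.03 + 70·0.02
  = 4.560 + 2.100 + 1.400 = 8.060 m^2 sabins.
V = 210 m³. Required absorption A₂ = 0.161 × 210 / 2.92 = 11.579 sabins.
Shortfall: 11.579 − 8.060 = 3.5 sabins.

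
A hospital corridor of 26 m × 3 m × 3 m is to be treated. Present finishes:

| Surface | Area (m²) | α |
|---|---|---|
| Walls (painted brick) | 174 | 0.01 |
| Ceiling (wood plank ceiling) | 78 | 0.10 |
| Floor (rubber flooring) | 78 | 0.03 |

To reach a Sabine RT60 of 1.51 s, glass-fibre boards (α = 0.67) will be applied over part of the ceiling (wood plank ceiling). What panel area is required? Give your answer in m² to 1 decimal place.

Total absorption A₁ = 174×0.01 + 78×0.10 + 78×0.03
  = 1.740 + 7.800 + 2.340 = 11.880 m² sabins.
V = 234 m³. Target absorption A₂ = 0.161 × 234 / 1.51 = 24.950 sabins.
Absorption to add: 24.950 − 11.880 = 13.070 sabins.
Net gain per m²: Δα = 0.67 − 0.10 = 0.57.
Area = ΔA/Δα = 13.070/0.57 = 22.9 m².

22.9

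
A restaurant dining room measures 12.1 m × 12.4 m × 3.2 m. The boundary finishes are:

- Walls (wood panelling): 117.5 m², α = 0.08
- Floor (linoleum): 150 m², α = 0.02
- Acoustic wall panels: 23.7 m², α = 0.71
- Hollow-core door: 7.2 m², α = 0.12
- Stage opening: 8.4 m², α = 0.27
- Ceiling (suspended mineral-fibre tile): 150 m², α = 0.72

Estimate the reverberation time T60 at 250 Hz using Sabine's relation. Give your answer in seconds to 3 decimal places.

0.551 s

Total absorption A = 117.5·0.08 + 150·0.02 + 23.7·0.71 + 7.2·0.12 + 8.4·0.27 + 150·0.72
  = 9.400 + 3.000 + 16.827 + 0.864 + 2.268 + 108.000 = 140.359 m² sabins.
Room volume: 480.128 m³.
Sabine: RT60 = 0.161 × 480.128 / 140.359 = 0.551 s.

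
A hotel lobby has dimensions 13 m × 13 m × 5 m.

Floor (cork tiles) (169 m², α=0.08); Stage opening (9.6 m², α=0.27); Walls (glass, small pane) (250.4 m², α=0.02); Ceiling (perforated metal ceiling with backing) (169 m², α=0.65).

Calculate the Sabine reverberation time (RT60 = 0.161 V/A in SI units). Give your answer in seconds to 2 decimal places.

A = Σ Sᵢαᵢ = 169·0.08 + 9.6·0.27 + 250.4·0.02 + 169·0.65 = 130.970 sabins.
Volume V = 13 × 13 × 5 = 845 m³.
T = 0.161 V/A = 0.161·845/130.970 = 1.04 s.

1.04 sec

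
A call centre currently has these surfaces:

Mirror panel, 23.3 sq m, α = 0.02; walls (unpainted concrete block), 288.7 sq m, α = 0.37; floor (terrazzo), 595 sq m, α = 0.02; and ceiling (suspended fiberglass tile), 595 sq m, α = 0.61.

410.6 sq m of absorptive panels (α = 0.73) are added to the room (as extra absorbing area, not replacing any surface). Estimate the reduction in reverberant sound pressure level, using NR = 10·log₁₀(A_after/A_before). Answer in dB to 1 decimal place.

A_before = Σ Sᵢαᵢ = 23.3*0.02 + 288.7*0.37 + 595*0.02 + 595*0.61 = 482.135 sabins.
Treatment contributes 410.6·0.73 = 299.738 sabins.
A_after = 482.135 + 299.738 = 781.873 sabins.
Reduction = 10 log₁₀(A_after/A_before) = 10 log₁₀(1.6217) = 2.1 dB.

2.1 dB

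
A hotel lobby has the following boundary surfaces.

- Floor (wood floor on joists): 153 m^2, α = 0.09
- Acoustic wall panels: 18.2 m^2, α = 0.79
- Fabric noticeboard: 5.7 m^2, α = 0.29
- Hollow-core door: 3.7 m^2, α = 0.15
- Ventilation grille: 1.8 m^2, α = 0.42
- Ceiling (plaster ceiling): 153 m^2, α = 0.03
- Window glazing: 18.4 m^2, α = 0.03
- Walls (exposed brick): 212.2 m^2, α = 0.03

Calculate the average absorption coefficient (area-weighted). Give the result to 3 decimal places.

Total surface area S = 566.0 m^2.
A = 153·0.09 + 18.2·0.79 + 5.7·0.29 + 3.7·0.15 + 1.8·0.42 + 153·0.03 + 18.4·0.03 + 212.2·0.03 = 42.620 sabins.
ᾱ = A/S = 0.075.

0.075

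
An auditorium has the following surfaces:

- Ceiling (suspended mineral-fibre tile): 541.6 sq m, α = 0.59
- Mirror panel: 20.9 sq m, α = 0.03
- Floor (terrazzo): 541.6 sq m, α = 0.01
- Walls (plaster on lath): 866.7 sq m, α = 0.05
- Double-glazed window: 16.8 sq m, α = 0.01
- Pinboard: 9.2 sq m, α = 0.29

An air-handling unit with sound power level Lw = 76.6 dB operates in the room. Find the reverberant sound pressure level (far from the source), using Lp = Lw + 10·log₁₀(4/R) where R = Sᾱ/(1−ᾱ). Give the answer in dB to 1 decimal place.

56.0 dB

A = 371.758 sabins; S = 1996.8 sq m.
ᾱ = 371.758/1996.8 = 0.1862; R = Sᾱ/(1−ᾱ) = 371.758/(1−0.1862) = 456.817 sq m.
Lp = Lw + 10 log₁₀(4/R) = 76.6 -20.58 = 56.0 dB.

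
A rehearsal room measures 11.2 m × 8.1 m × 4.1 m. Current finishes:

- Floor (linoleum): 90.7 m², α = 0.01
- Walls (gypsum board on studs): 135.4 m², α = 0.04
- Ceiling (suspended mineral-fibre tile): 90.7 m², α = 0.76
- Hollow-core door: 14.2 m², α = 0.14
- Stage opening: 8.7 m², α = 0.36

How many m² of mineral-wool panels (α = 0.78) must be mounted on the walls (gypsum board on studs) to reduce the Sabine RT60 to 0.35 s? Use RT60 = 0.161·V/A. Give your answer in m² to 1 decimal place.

Equivalent absorption area: A₁ = 90.7·0.01 + 135.4·0.04 + 90.7·0.76 + 14.2·0.14 + 8.7·0.36 = 80.375 m².
Required A₂ = 0.161·371.952/0.35 = 171.098 sabins.
Absorption to add: 171.098 − 80.375 = 90.723 sabins.
Each m² of panel replacing the walls (gypsum board on studs) adds (0.78 − 0.04) = 0.74 sabins.
Panel area = 90.723 / 0.74 = 122.6 m².

122.6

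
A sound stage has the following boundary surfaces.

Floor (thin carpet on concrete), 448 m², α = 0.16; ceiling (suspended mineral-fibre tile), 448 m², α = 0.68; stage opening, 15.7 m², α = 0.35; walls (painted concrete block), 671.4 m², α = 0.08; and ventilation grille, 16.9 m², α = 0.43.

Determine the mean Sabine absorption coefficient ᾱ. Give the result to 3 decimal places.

Total surface area S = 1600.0 m².
A = 448*0.16 + 448*0.68 + 15.7*0.35 + 671.4*0.08 + 16.9*0.43 = 442.794 sabins.
ᾱ = A/S = 0.277.

0.277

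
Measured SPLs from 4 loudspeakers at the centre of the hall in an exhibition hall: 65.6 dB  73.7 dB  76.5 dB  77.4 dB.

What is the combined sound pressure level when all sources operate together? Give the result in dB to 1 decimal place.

81.0 dB

Σ 10^(Lᵢ/10) = 1.267e+08.
Combined level = 10 log₁₀(1.267e+08) = 81.0 dB.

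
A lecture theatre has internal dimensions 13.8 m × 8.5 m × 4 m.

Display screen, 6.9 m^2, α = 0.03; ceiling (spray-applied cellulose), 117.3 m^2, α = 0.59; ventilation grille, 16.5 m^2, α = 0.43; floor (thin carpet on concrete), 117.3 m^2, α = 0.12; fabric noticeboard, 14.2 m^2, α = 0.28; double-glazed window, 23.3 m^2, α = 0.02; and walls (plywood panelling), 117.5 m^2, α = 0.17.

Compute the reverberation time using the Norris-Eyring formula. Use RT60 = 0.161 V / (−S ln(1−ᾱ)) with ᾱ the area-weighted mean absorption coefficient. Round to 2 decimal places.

Total surface area S = 6.9 + 117.3 + 16.5 + 117.3 + 14.2 + 23.3 + 117.5 = 413.0 m^2.
Σ(Sᵢαᵢ) = 6.9·0.03 + 117.3·0.59 + 16.5·0.43 + 117.3·0.12 + 14.2·0.28 + 23.3·0.02 + 117.5·0.17 = 115.002.
Mean coefficient ᾱ = A/S = 0.2785.
Eyring denominator: −S ln(1−ᾱ) = 134.813.
V = 13.8 × 8.5 × 4 = 469.2 m³.
T = 0.161·V/[−S·ln(1−ᾱ)] = 0.161·469.2/134.813 = 0.56 s.

0.56 seconds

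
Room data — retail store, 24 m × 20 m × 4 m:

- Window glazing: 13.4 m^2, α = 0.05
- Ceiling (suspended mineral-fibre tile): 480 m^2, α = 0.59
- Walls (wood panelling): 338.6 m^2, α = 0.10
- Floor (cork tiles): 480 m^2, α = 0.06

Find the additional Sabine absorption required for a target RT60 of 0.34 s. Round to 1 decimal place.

562.6 sabins

Total absorption A₁ = 13.4·0.05 + 480·0.59 + 338.6·0.10 + 480·0.06
  = 0.670 + 283.200 + 33.860 + 28.800 = 346.530 m^2 sabins.
For T = 0.34 s, need A₂ = 0.161·V/T = 0.161·1920/0.34 = 909.176 sabins.
Additional absorption ΔA = 909.176 − 346.530 = 562.6 sabins.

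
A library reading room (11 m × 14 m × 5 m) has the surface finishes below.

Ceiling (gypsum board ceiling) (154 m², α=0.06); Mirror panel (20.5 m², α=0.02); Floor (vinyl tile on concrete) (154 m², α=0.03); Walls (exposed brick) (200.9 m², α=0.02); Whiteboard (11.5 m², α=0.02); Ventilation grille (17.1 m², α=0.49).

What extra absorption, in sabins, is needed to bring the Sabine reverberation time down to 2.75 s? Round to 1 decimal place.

A₁ = Σ Sᵢαᵢ = 154×0.06 + 20.5×0.02 + 154×0.03 + 200.9×0.02 + 11.5×0.02 + 17.1×0.49 = 26.897 sabins.
Target A₂ = 0.161·770/2.75 = 45.080 sabins (V = 770 m³).
Shortfall: 45.080 − 26.897 = 18.2 sabins.

18.2 sabins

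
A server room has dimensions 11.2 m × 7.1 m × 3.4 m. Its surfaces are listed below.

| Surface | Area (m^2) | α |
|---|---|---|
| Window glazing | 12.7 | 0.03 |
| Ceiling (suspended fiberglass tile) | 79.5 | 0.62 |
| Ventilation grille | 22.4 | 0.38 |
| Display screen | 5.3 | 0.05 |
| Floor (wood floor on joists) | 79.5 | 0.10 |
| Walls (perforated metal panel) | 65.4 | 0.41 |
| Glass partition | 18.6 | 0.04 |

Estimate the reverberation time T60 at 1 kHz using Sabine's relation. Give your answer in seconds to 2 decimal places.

0.46 s

Summing Sᵢαᵢ: 0.381 + 49.290 + 8.512 + 0.265 + 7.950 + 26.814 + 0.744 → A = 93.956 sabins.
Volume V = 11.2 × 7.1 × 3.4 = 270.368 m³.
T = 0.161 V/A = 0.161·270.368/93.956 = 0.46 s.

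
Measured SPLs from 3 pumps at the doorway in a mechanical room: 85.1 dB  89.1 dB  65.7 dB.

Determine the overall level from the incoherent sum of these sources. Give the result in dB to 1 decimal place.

90.6 dB

Converting to relative power and adding: 10^(85.1/10) + 10^(89.1/10) + 10^(65.7/10) = 1.14e+09.
L_total = 10·log₁₀(1.14e+09) = 90.6 dB.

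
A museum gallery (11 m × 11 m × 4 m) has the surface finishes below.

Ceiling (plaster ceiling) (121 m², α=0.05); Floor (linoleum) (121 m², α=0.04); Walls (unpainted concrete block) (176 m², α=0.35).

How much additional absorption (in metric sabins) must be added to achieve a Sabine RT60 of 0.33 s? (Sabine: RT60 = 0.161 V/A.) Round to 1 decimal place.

A₁ = Σ Sᵢαᵢ = 121×0.05 + 121×0.04 + 176×0.35 = 72.490 sabins.
For T = 0.33 s, need A₂ = 0.161·V/T = 0.161·484/0.33 = 236.133 sabins.
Shortfall: 236.133 − 72.490 = 163.6 sabins.

163.6 sabins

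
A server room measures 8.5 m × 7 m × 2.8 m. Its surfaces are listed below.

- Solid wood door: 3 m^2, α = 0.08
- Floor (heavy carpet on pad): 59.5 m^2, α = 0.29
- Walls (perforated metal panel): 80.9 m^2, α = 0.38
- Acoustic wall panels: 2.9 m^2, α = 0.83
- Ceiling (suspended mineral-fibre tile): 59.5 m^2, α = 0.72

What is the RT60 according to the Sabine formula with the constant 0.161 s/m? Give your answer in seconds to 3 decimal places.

0.287 seconds

Total absorption A = 3×0.08 + 59.5×0.29 + 80.9×0.38 + 2.9×0.83 + 59.5×0.72
  = 0.240 + 17.255 + 30.742 + 2.407 + 42.840 = 93.484 m^2 sabins.
Volume V = 8.5 × 7 × 2.8 = 166.6 m³.
Sabine: RT60 = 0.161 × 166.6 / 93.484 = 0.287 s.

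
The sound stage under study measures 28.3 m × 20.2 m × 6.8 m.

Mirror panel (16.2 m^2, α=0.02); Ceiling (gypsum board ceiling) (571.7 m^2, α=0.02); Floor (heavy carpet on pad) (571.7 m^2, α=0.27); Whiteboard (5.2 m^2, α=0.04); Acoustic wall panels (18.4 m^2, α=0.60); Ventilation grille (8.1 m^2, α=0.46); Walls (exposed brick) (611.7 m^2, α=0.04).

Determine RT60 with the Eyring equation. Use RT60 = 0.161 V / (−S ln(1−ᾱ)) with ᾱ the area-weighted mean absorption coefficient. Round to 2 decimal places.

2.87 s

Total surface area S = 16.2 + 571.7 + 571.7 + 5.2 + 18.4 + 8.1 + 611.7 = 1803.0 m^2.
Absorption A = 16.2×0.02 + 571.7×0.02 + 571.7×0.27 + 5.2×0.04 + 18.4×0.60 + 8.1×0.46 + 611.7×0.04 = 205.559 sabins.
ᾱ = 205.559 / 1803.0 = 0.1140.
−S·ln(1−ᾱ) = −1803.0 × ln(1 − 0.1140) = 218.232.
V = 28.3 × 20.2 × 6.8 = 3887.288 m³.
T = 0.161·V/[−S·ln(1−ᾱ)] = 0.161·3887.288/218.232 = 2.87 s.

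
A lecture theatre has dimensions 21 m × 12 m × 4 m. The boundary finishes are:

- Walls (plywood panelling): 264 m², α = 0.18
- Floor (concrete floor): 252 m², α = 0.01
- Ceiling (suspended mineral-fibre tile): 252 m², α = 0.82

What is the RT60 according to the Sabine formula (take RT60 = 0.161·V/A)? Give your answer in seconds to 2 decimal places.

0.63 sec

Equivalent absorption area: A = 264·0.18 + 252·0.01 + 252·0.82 = 256.680 m².
Volume V = 21 × 12 × 4 = 1008 m³.
Sabine: RT60 = 0.161 × 1008 / 256.680 = 0.63 s.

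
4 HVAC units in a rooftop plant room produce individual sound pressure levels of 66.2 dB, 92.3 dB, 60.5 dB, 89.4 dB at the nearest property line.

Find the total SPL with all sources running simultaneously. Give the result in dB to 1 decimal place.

Sum in the linear (power) domain: Σ 10^(Lᵢ/10) = 10^(66.2/10) + 10^(92.3/10) + 10^(60.5/10) + 10^(89.4/10) = 2.574e+09.
L_total = 10·log₁₀(2.574e+09) = 94.1 dB.

94.1 dB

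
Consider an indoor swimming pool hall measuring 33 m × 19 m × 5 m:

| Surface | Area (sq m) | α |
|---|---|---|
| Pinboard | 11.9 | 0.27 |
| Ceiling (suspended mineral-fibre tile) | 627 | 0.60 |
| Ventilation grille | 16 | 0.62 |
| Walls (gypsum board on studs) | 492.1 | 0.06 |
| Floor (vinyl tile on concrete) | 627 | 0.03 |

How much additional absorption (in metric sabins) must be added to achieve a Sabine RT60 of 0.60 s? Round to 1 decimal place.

403.6 sabins

Equivalent absorption area: A₁ = 11.9*0.27 + 627*0.60 + 16*0.62 + 492.1*0.06 + 627*0.03 = 437.669 sq m.
For T = 0.60 s, need A₂ = 0.161·V/T = 0.161·3135/0.60 = 841.225 sabins.
Additional absorption ΔA = 841.225 − 437.669 = 403.6 sabins.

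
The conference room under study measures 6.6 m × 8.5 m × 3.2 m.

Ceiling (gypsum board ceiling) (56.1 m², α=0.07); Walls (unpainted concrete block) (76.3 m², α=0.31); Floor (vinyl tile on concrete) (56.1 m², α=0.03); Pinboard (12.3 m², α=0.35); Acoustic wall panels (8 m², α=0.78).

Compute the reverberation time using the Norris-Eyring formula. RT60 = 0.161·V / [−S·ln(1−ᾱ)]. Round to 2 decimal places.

0.65 s

S = Σ Sᵢ = 208.8 m².
Σ(Sᵢαᵢ) = 56.1×0.07 + 76.3×0.31 + 56.1×0.03 + 12.3×0.35 + 8×0.78 = 39.808.
Mean coefficient ᾱ = A/S = 0.1907.
−S·ln(1−ᾱ) = −208.8 × ln(1 − 0.1907) = 44.179.
V = 6.6 × 8.5 × 3.2 = 179.52 m³.
T = 0.161·V/[−S·ln(1−ᾱ)] = 0.161·179.52/44.179 = 0.65 s.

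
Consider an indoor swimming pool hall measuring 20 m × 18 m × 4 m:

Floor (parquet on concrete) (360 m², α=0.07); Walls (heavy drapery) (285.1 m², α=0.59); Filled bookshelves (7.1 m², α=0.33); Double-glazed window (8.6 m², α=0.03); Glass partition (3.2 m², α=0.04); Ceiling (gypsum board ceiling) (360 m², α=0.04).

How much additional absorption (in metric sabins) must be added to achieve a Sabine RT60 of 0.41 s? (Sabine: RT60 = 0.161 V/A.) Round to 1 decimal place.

354.9 sabins

Summing Sᵢαᵢ: 25.200 + 168.209 + 2.343 + 0.258 + 0.128 + 14.400 → A₁ = 210.538 sabins.
Target A₂ = 0.161·1440/0.41 = 565.463 sabins (V = 1440 m³).
Additional absorption ΔA = 565.463 − 210.538 = 354.9 sabins.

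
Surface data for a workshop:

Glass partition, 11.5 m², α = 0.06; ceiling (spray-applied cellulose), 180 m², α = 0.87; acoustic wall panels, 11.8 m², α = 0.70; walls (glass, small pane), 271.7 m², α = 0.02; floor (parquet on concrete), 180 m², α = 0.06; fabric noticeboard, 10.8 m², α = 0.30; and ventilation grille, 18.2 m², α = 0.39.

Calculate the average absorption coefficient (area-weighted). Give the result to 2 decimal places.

S = Σ Sᵢ = 11.5 + 180 + 11.8 + 271.7 + 180 + 10.8 + 18.2 = 684.0 m².
Σ(Sᵢαᵢ) = 11.5×0.06 + 180×0.87 + 11.8×0.70 + 271.7×0.02 + 180×0.06 + 10.8×0.30 + 18.2×0.39 = 192.122.
ᾱ = A/S = 0.28.

0.28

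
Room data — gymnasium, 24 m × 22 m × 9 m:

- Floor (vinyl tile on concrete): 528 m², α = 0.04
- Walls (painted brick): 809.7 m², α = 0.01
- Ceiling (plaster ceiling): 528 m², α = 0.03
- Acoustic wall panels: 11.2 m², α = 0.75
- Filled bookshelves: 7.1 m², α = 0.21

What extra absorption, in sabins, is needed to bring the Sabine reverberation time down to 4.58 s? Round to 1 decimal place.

Summing Sᵢαᵢ: 21.120 + 8.097 + 15.840 + 8.400 + 1.491 → A₁ = 54.948 sabins.
V = 4752 m³. Required absorption A₂ = 0.161 × 4752 / 4.58 = 167.046 sabins.
ΔA = A₂ − A₁ = 167.046 − 54.948 = 112.1 sabins.

112.1 sabins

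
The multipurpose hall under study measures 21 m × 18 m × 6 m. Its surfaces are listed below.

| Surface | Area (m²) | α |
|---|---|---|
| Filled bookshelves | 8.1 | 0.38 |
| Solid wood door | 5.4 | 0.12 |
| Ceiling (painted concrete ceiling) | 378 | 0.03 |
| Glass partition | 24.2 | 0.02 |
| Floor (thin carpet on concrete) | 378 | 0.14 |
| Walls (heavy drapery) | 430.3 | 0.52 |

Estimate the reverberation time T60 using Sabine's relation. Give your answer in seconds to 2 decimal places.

Summing Sᵢαᵢ: 3.078 + 0.648 + 11.340 + 0.484 + 52.920 + 223.756 → A = 292.226 sabins.
V = 21·18·6 = 2268 m³.
Sabine: RT60 = 0.161 × 2268 / 292.226 = 1.25 s.

1.25 s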